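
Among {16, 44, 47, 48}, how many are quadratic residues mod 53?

3

(16/53) = +1 → QR.
(44/53) = +1 → QR.
(47/53) = +1 → QR.
(48/53) = -1 → non-residue.
Total quadratic residues among the 4: 3.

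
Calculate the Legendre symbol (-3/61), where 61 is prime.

First reduce: -3 ≡ 58 (mod 61).
Pull out 2: since 61 ≡ 5 (mod 8), (2/61) = -1.
Reciprocity: 29 ≡ 1 and 61 ≡ 1 (mod 4), so (29/61) = +(61/29).
Reduce top mod 29: now compute (3/29).
Reciprocity: 3 ≡ 3 and 29 ≡ 1 (mod 4), so (3/29) = +(29/3).
Reduce top mod 3: now compute (2/3).
Pull out 2: since 3 ≡ 3 (mod 8), (2/3) = -1.
Reached (1/3) = 1. Collecting the sign flips along the way, the symbol is +1.

1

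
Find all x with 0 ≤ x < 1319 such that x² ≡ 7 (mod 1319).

Since 1319 ≡ 3 (mod 4), a square root of 7 is 7^((1319+1)/4) = 7^330 mod 1319.
Repeated squaring: 7^2≡49, 7^4≡1082, 7^8≡771, 7^16≡891, 7^32≡1162, 7^64≡907, 7^128≡912, 7^256≡774 (mod 1319).
7^330 = 7^(256+64+8+2) ≡ 89 (mod 1319).
Check: 89² = 7921 ≡ 7 (mod 1319). The two roots are 89 and 1230.

89, 1230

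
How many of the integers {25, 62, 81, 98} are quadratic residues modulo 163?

(25/163) = +1 → QR.
(62/163) = +1 → QR.
(81/163) = +1 → QR.
(98/163) = -1 → non-residue.
Total quadratic residues among the 4: 3.

3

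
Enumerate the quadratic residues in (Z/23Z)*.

1, 2, 3, 4, 6, 8, 9, 12, 13, 16, 18

Square k = 1,…,11 (k and 23−k give the same square):
1²=1, 2²=4, 3²=9, 4²=16, 5²≡2, 6²≡13, 7²≡3, 8²≡18, 9²≡12, 10²≡8, 11²≡6 (mod 23).
So the quadratic residues mod 23 are {1, 2, 3, 4, 6, 8, 9, 12, 13, 16, 18}.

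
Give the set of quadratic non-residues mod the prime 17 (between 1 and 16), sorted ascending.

3 5 6 7 10 11 12 14

Square k = 1,…,8 (k and 17−k give the same square):
1²=1, 2²=4, 3²=9, 4²=16, 5²≡8, 6²≡2, 7²≡15, 8²≡13 (mod 17).
The residues are {1, 2, 4, 8, 9, 13, 15, 16}; the non-residues are the remaining 8 nonzero classes.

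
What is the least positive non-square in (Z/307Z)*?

2

(2/307) = −1, so 2 is the smallest positive non-residue mod 307.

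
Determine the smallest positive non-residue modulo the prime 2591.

7

(2/2591) = +1, so 2 is a residue.
(3/2591) = +1, so 3 is a residue.
(4/2591) = +1, so 4 is a residue.
(5/2591) = +1, so 5 is a residue.
(6/2591) = +1, so 6 is a residue.
(7/2591) = −1, so 7 is the smallest positive non-residue mod 2591.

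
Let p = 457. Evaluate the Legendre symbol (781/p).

1

Euler's criterion: (781/457) ≡ 324^228 (mod 457).
324^2 ≡ 323 (mod 457)
324^4 ≡ 133 (mod 457)
324^8 ≡ 323 (mod 457)
324^16 ≡ 133 (mod 457)
324^32 ≡ 323 (mod 457)
324^64 ≡ 133 (mod 457)
324^128 ≡ 323 (mod 457)
324^228 = 324^(128+64+32+4) ≡ 1 (mod 457).
Result is 1, so (781/457) = 1.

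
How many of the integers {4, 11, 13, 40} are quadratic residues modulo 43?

4

(4/43) = +1 → QR.
(11/43) = +1 → QR.
(13/43) = +1 → QR.
(40/43) = +1 → QR.
Total quadratic residues among the 4: 4.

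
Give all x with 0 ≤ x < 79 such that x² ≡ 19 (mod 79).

Since 79 ≡ 3 (mod 4), a square root of 19 is 19^((79+1)/4) = 19^20 mod 79.
Repeated squaring: 19^2≡45, 19^4≡50, 19^8≡51, 19^16≡73 (mod 79).
19^20 = 19^(16+4) ≡ 16 (mod 79).
Check: 16² = 256 ≡ 19 (mod 79). The two roots are 16 and 63.

16, 63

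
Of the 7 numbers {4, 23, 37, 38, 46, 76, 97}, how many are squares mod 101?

5

(4/101) = +1 → QR.
(23/101) = +1 → QR.
(37/101) = +1 → QR.
(38/101) = -1 → non-residue.
(46/101) = -1 → non-residue.
(76/101) = +1 → QR.
(97/101) = +1 → QR.
Total quadratic residues among the 7: 5.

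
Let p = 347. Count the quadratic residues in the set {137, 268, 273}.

2

(137/347) = +1 → QR.
(268/347) = +1 → QR.
(273/347) = -1 → non-residue.
Total quadratic residues among the 3: 2.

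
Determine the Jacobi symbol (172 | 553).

Pull out 2^2: since 553 ≡ 1 (mod 8), (2/553) = +1, so (2/553)^2 = +1.
Reciprocity: 43 ≡ 3 and 553 ≡ 1 (mod 4), so (43/553) = +(553/43).
Reduce top mod 43: now compute (37/43).
Reciprocity: 37 ≡ 1 and 43 ≡ 3 (mod 4), so (37/43) = +(43/37).
Reduce top mod 37: now compute (6/37).
Pull out 2: since 37 ≡ 5 (mod 8), (2/37) = -1.
Reciprocity: 3 ≡ 3 and 37 ≡ 1 (mod 4), so (3/37) = +(37/3).
Reduce top mod 3: now compute (1/3).
Reached (1/3) = 1. Collecting the sign flips along the way, the symbol is -1.

-1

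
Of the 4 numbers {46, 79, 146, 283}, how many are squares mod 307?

3

(46/307) = +1 → QR.
(79/307) = +1 → QR.
(146/307) = +1 → QR.
(283/307) = -1 → non-residue.
Total quadratic residues among the 4: 3.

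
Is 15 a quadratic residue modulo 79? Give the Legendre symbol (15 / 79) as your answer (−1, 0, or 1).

-1

Reciprocity: 15 ≡ 3 and 79 ≡ 3 (mod 4), so (15/79) = −(79/15).
Reduce top mod 15: now compute (4/15).
Pull out 2^2: since 15 ≡ 7 (mod 8), (2/15) = +1, so (2/15)^2 = +1.
Reached (1/15) = 1. Collecting the sign flips along the way, the symbol is -1.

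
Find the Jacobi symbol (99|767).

Reciprocity: 99 ≡ 3 and 767 ≡ 3 (mod 4), so (99/767) = −(767/99).
Reduce top mod 99: now compute (74/99).
Pull out 2: since 99 ≡ 3 (mod 8), (2/99) = -1.
Reciprocity: 37 ≡ 1 and 99 ≡ 3 (mod 4), so (37/99) = +(99/37).
Reduce top mod 37: now compute (25/37).
Reciprocity: 25 ≡ 1 and 37 ≡ 1 (mod 4), so (25/37) = +(37/25).
Reduce top mod 25: now compute (12/25).
Pull out 2^2: since 25 ≡ 1 (mod 8), (2/25) = +1, so (2/25)^2 = +1.
Reciprocity: 3 ≡ 3 and 25 ≡ 1 (mod 4), so (3/25) = +(25/3).
Reduce top mod 3: now compute (1/3).
Reached (1/3) = 1. Collecting the sign flips along the way, the symbol is +1.

1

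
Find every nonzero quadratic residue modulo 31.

1 2 4 5 7 8 9 10 14 16 18 19 20 25 28

Square k = 1,…,15 (k and 31−k give the same square):
1²=1, 2²=4, 3²=9, 4²=16, 5²=25, 6²≡5, 7²≡18, 8²≡2, 9²≡19, 10²≡7, 11²≡28, 12²≡20, 13²≡14, 14²≡10, 15²≡8 (mod 31).
So the quadratic residues mod 31 are {1, 2, 4, 5, 7, 8, 9, 10, 14, 16, 18, 19, 20, 25, 28}.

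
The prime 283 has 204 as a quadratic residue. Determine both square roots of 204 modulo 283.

Since 283 ≡ 3 (mod 4), a square root of 204 is 204^((283+1)/4) = 204^71 mod 283.
Repeated squaring: 204^2≡15, 204^4≡225, 204^8≡251, 204^16≡175, 204^32≡61, 204^64≡42 (mod 283).
204^71 = 204^(64+4+2+1) ≡ 60 (mod 283).
Check: 60² = 3600 ≡ 204 (mod 283). The two roots are 60 and 223.

60, 223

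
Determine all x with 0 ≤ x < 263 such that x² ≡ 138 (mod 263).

123, 140

Since 263 ≡ 3 (mod 4), a square root of 138 is 138^((263+1)/4) = 138^66 mod 263.
Repeated squaring: 138^2≡108, 138^4≡92, 138^8≡48, 138^16≡200, 138^32≡24, 138^64≡50 (mod 263).
138^66 = 138^(64+2) ≡ 140 (mod 263).
Check: 140² = 19600 ≡ 138 (mod 263). The two roots are 123 and 140.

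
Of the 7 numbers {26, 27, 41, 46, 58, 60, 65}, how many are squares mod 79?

3

(26/79) = +1 → QR.
(27/79) = -1 → non-residue.
(41/79) = -1 → non-residue.
(46/79) = +1 → QR.
(58/79) = -1 → non-residue.
(60/79) = -1 → non-residue.
(65/79) = +1 → QR.
Total quadratic residues among the 7: 3.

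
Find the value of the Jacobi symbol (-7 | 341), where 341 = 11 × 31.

First reduce: -7 ≡ 334 (mod 341).
Pull out 2: since 341 ≡ 5 (mod 8), (2/341) = -1.
Reciprocity: 167 ≡ 3 and 341 ≡ 1 (mod 4), so (167/341) = +(341/167).
Reduce top mod 167: now compute (7/167).
Reciprocity: 7 ≡ 3 and 167 ≡ 3 (mod 4), so (7/167) = −(167/7).
Reduce top mod 7: now compute (6/7).
Pull out 2: since 7 ≡ 7 (mod 8), (2/7) = +1.
Reciprocity: 3 ≡ 3 and 7 ≡ 3 (mod 4), so (3/7) = −(7/3).
Reduce top mod 3: now compute (1/3).
Reached (1/3) = 1. Collecting the sign flips along the way, the symbol is -1.

-1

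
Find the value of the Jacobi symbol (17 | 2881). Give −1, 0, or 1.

Reciprocity: 17 ≡ 1 and 2881 ≡ 1 (mod 4), so (17/2881) = +(2881/17).
Reduce top mod 17: now compute (8/17).
Pull out 2^3: since 17 ≡ 1 (mod 8), (2/17) = +1, so (2/17)^3 = +1.
Reached (1/17) = 1. Collecting the sign flips along the way, the symbol is +1.

1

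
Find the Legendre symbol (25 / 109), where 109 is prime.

1

Euler's criterion: (25/109) ≡ 25^54 (mod 109).
25^2 ≡ 80 (mod 109)
25^4 ≡ 78 (mod 109)
25^8 ≡ 89 (mod 109)
25^16 ≡ 73 (mod 109)
25^32 ≡ 97 (mod 109)
25^54 = 25^(32+16+4+2) ≡ 1 (mod 109).
Result is 1, so (25/109) = 1.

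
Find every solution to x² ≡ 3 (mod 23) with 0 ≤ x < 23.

7, 16

Since 23 ≡ 3 (mod 4), a square root of 3 is 3^((23+1)/4) = 3^6 mod 23.
Repeated squaring: 3^2≡9, 3^4≡12 (mod 23).
3^6 = 3^(4+2) ≡ 16 (mod 23).
Check: 16² = 256 ≡ 3 (mod 23). The two roots are 7 and 16.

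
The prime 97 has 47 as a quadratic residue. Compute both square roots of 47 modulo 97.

12, 85

97 ≡ 1 (mod 4), so we find a root by search.
Trying successive values, 12² = 144 ≡ 47 (mod 97). The other root is 97 − 12 = 85.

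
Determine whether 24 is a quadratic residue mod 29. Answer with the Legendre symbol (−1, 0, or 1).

1

Pull out 2^3: since 29 ≡ 5 (mod 8), (2/29) = -1, so (2/29)^3 = -1.
Reciprocity: 3 ≡ 3 and 29 ≡ 1 (mod 4), so (3/29) = +(29/3).
Reduce top mod 3: now compute (2/3).
Pull out 2: since 3 ≡ 3 (mod 8), (2/3) = -1.
Reached (1/3) = 1. Collecting the sign flips along the way, the symbol is +1.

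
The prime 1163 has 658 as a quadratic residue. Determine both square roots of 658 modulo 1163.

162, 1001

Since 1163 ≡ 3 (mod 4), a square root of 658 is 658^((1163+1)/4) = 658^291 mod 1163.
Repeated squaring: 658^2≡328, 658^4≡588, 658^8≡333, 658^16≡404, 658^32≡396, 658^64≡974, 658^128≡831, 658^256≡902 (mod 1163).
658^291 = 658^(256+32+2+1) ≡ 1001 (mod 1163).
Check: 1001² = 1002001 ≡ 658 (mod 1163). The two roots are 162 and 1001.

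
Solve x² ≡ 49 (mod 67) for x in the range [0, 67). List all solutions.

7, 60

Since 67 ≡ 3 (mod 4), a square root of 49 is 49^((67+1)/4) = 49^17 mod 67.
Repeated squaring: 49^2≡56, 49^4≡54, 49^8≡35, 49^16≡19 (mod 67).
49^17 = 49^(16+1) ≡ 60 (mod 67).
Check: 60² = 3600 ≡ 49 (mod 67). The two roots are 7 and 60.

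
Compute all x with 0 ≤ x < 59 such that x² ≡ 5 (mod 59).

8, 51

Since 59 ≡ 3 (mod 4), a square root of 5 is 5^((59+1)/4) = 5^15 mod 59.
Repeated squaring: 5^2≡25, 5^4≡35, 5^8≡45 (mod 59).
5^15 = 5^(8+4+2+1) ≡ 51 (mod 59).
Check: 51² = 2601 ≡ 5 (mod 59). The two roots are 8 and 51.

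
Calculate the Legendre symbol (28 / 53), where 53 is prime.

Euler's criterion: (28/53) ≡ 28^26 (mod 53).
28^2 ≡ 42 (mod 53)
28^4 ≡ 15 (mod 53)
28^8 ≡ 13 (mod 53)
28^16 ≡ 10 (mod 53)
28^26 = 28^(16+8+2) ≡ 1 (mod 53).
Result is 1, so (28/53) = 1.

1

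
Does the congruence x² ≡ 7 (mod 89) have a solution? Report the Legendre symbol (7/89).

-1

Euler's criterion: (7/89) ≡ 7^44 (mod 89).
7^2 ≡ 49 (mod 89)
7^4 ≡ 87 (mod 89)
7^8 ≡ 4 (mod 89)
7^16 ≡ 16 (mod 89)
7^32 ≡ 78 (mod 89)
7^44 = 7^(32+8+4) ≡ 88 (mod 89).
Result is 88 ≡ −1, so (7/89) = −1.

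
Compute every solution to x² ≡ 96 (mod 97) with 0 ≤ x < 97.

22, 75

97 ≡ 1 (mod 4), so we find a root by search.
Trying successive values, 22² = 484 ≡ 96 (mod 97). The other root is 97 − 22 = 75.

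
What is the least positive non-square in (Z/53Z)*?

2

(2/53) = −1, so 2 is the smallest positive non-residue mod 53.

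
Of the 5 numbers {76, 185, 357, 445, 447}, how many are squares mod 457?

4

(76/457) = +1 → QR.
(185/457) = +1 → QR.
(357/457) = +1 → QR.
(445/457) = +1 → QR.
(447/457) = -1 → non-residue.
Total quadratic residues among the 5: 4.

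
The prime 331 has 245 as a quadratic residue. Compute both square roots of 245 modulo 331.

24, 307

Since 331 ≡ 3 (mod 4), a square root of 245 is 245^((331+1)/4) = 245^83 mod 331.
Repeated squaring: 245^2≡114, 245^4≡87, 245^8≡287, 245^16≡281, 245^32≡183, 245^64≡58 (mod 331).
245^83 = 245^(64+16+2+1) ≡ 24 (mod 331).
Check: 24² = 576 ≡ 245 (mod 331). The two roots are 24 and 307.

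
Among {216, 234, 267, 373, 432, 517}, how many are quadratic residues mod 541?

2

(216/541) = -1 → non-residue.
(234/541) = +1 → QR.
(267/541) = -1 → non-residue.
(373/541) = -1 → non-residue.
(432/541) = +1 → QR.
(517/541) = -1 → non-residue.
Total quadratic residues among the 6: 2.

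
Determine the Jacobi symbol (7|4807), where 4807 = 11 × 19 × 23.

1

Reciprocity: 7 ≡ 3 and 4807 ≡ 3 (mod 4), so (7/4807) = −(4807/7).
Reduce top mod 7: now compute (5/7).
Reciprocity: 5 ≡ 1 and 7 ≡ 3 (mod 4), so (5/7) = +(7/5).
Reduce top mod 5: now compute (2/5).
Pull out 2: since 5 ≡ 5 (mod 8), (2/5) = -1.
Reached (1/5) = 1. Collecting the sign flips along the way, the symbol is +1.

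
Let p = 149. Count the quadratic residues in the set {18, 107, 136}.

1

(18/149) = -1 → non-residue.
(107/149) = +1 → QR.
(136/149) = -1 → non-residue.
Total quadratic residues among the 3: 1.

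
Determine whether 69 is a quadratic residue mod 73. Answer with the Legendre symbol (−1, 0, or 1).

1

Euler's criterion: (69/73) ≡ 69^36 (mod 73).
69^2 ≡ 16 (mod 73)
69^4 ≡ 37 (mod 73)
69^8 ≡ 55 (mod 73)
69^16 ≡ 32 (mod 73)
69^32 ≡ 2 (mod 73)
69^36 = 69^(32+4) ≡ 1 (mod 73).
Result is 1, so (69/73) = 1.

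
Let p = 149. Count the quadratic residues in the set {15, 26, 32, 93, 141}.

1

(15/149) = -1 → non-residue.
(26/149) = +1 → QR.
(32/149) = -1 → non-residue.
(93/149) = -1 → non-residue.
(141/149) = -1 → non-residue.
Total quadratic residues among the 5: 1.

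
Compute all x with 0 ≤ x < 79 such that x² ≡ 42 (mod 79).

Since 79 ≡ 3 (mod 4), a square root of 42 is 42^((79+1)/4) = 42^20 mod 79.
Repeated squaring: 42^2≡26, 42^4≡44, 42^8≡40, 42^16≡20 (mod 79).
42^20 = 42^(16+4) ≡ 11 (mod 79).
Check: 11² = 121 ≡ 42 (mod 79). The two roots are 11 and 68.

11, 68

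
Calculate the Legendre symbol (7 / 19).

Reciprocity: 7 ≡ 3 and 19 ≡ 3 (mod 4), so (7/19) = −(19/7).
Reduce top mod 7: now compute (5/7).
Reciprocity: 5 ≡ 1 and 7 ≡ 3 (mod 4), so (5/7) = +(7/5).
Reduce top mod 5: now compute (2/5).
Pull out 2: since 5 ≡ 5 (mod 8), (2/5) = -1.
Reached (1/5) = 1. Collecting the sign flips along the way, the symbol is +1.

1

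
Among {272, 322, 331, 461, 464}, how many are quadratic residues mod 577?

1

(272/577) = +1 → QR.
(322/577) = -1 → non-residue.
(331/577) = -1 → non-residue.
(461/577) = -1 → non-residue.
(464/577) = -1 → non-residue.
Total quadratic residues among the 5: 1.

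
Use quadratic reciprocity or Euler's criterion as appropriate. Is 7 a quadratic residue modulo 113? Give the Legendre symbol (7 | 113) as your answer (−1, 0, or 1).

1

Reciprocity: 7 ≡ 3 and 113 ≡ 1 (mod 4), so (7/113) = +(113/7).
Reduce top mod 7: now compute (1/7).
Reached (1/7) = 1. Collecting the sign flips along the way, the symbol is +1.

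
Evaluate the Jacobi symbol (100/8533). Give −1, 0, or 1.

1

Pull out 2^2: since 8533 ≡ 5 (mod 8), (2/8533) = -1, so (2/8533)^2 = +1.
Reciprocity: 25 ≡ 1 and 8533 ≡ 1 (mod 4), so (25/8533) = +(8533/25).
Reduce top mod 25: now compute (8/25).
Pull out 2^3: since 25 ≡ 1 (mod 8), (2/25) = +1, so (2/25)^3 = +1.
Reached (1/25) = 1. Collecting the sign flips along the way, the symbol is +1.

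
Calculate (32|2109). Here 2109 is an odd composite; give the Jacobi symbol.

Pull out 2^5: since 2109 ≡ 5 (mod 8), (2/2109) = -1, so (2/2109)^5 = -1.
Reached (1/2109) = 1. Collecting the sign flips along the way, the symbol is -1.

-1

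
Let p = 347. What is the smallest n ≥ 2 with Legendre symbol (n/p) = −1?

2

(2/347) = −1, so 2 is the smallest positive non-residue mod 347.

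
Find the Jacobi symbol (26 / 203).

1

Pull out 2: since 203 ≡ 3 (mod 8), (2/203) = -1.
Reciprocity: 13 ≡ 1 and 203 ≡ 3 (mod 4), so (13/203) = +(203/13).
Reduce top mod 13: now compute (8/13).
Pull out 2^3: since 13 ≡ 5 (mod 8), (2/13) = -1, so (2/13)^3 = -1.
Reached (1/13) = 1. Collecting the sign flips along the way, the symbol is +1.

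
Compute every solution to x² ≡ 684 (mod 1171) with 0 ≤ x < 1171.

Since 1171 ≡ 3 (mod 4), a square root of 684 is 684^((1171+1)/4) = 684^293 mod 1171.
Repeated squaring: 684^2≡627, 684^4≡844, 684^8≡368, 684^16≡759, 684^32≡1120, 684^64≡259, 684^128≡334, 684^256≡311 (mod 1171).
684^293 = 684^(256+32+4+1) ≡ 953 (mod 1171).
Check: 953² = 908209 ≡ 684 (mod 1171). The two roots are 218 and 953.

218, 953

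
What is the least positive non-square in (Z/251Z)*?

(2/251) = −1, so 2 is the smallest positive non-residue mod 251.

2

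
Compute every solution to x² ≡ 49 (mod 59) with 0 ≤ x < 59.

Since 59 ≡ 3 (mod 4), a square root of 49 is 49^((59+1)/4) = 49^15 mod 59.
Repeated squaring: 49^2≡41, 49^4≡29, 49^8≡15 (mod 59).
49^15 = 49^(8+4+2+1) ≡ 7 (mod 59).
Check: 7² = 49 ≡ 49 (mod 59). The two roots are 7 and 52.

7, 52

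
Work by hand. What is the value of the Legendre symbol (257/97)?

-1

First reduce: 257 ≡ 63 (mod 97).
Reciprocity: 63 ≡ 3 and 97 ≡ 1 (mod 4), so (63/97) = +(97/63).
Reduce top mod 63: now compute (34/63).
Pull out 2: since 63 ≡ 7 (mod 8), (2/63) = +1.
Reciprocity: 17 ≡ 1 and 63 ≡ 3 (mod 4), so (17/63) = +(63/17).
Reduce top mod 17: now compute (12/17).
Pull out 2^2: since 17 ≡ 1 (mod 8), (2/17) = +1, so (2/17)^2 = +1.
Reciprocity: 3 ≡ 3 and 17 ≡ 1 (mod 4), so (3/17) = +(17/3).
Reduce top mod 3: now compute (2/3).
Pull out 2: since 3 ≡ 3 (mod 8), (2/3) = -1.
Reached (1/3) = 1. Collecting the sign flips along the way, the symbol is -1.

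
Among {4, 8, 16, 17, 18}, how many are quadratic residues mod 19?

3

(4/19) = +1 → QR.
(8/19) = -1 → non-residue.
(16/19) = +1 → QR.
(17/19) = +1 → QR.
(18/19) = -1 → non-residue.
Total quadratic residues among the 5: 3.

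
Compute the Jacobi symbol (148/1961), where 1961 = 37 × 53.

0

Pull out 2^2: since 1961 ≡ 1 (mod 8), (2/1961) = +1, so (2/1961)^2 = +1.
Reciprocity: 37 ≡ 1 and 1961 ≡ 1 (mod 4), so (37/1961) = +(1961/37).
Reduce top mod 37: now compute (0/37).
Top reduces to 0: gcd > 1, so the symbol is 0.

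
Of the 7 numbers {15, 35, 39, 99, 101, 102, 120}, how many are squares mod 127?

(15/127) = +1 → QR.
(35/127) = +1 → QR.
(39/127) = -1 → non-residue.
(99/127) = +1 → QR.
(101/127) = -1 → non-residue.
(102/127) = -1 → non-residue.
(120/127) = +1 → QR.
Total quadratic residues among the 7: 4.

4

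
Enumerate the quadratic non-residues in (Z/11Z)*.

Square k = 1,…,5 (k and 11−k give the same square):
1²=1, 2²=4, 3²=9, 4²≡5, 5²≡3 (mod 11).
The residues are {1, 3, 4, 5, 9}; the non-residues are the remaining 5 nonzero classes.

2 6 7 8 10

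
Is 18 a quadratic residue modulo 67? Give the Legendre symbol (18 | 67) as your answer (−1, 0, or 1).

Euler's criterion: (18/67) ≡ 18^33 (mod 67).
18^2 ≡ 56 (mod 67)
18^4 ≡ 54 (mod 67)
18^8 ≡ 35 (mod 67)
18^16 ≡ 19 (mod 67)
18^32 ≡ 26 (mod 67)
18^33 = 18^(32+1) ≡ 66 (mod 67).
Result is 66 ≡ −1, so (18/67) = −1.

-1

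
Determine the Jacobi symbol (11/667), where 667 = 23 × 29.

Reciprocity: 11 ≡ 3 and 667 ≡ 3 (mod 4), so (11/667) = −(667/11).
Reduce top mod 11: now compute (7/11).
Reciprocity: 7 ≡ 3 and 11 ≡ 3 (mod 4), so (7/11) = −(11/7).
Reduce top mod 7: now compute (4/7).
Pull out 2^2: since 7 ≡ 7 (mod 8), (2/7) = +1, so (2/7)^2 = +1.
Reached (1/7) = 1. Collecting the sign flips along the way, the symbol is +1.

1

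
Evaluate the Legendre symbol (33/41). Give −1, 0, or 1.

Euler's criterion: (33/41) ≡ 33^20 (mod 41).
33^2 ≡ 23 (mod 41)
33^4 ≡ 37 (mod 41)
33^8 ≡ 16 (mod 41)
33^16 ≡ 10 (mod 41)
33^20 = 33^(16+4) ≡ 1 (mod 41).
Result is 1, so (33/41) = 1.

1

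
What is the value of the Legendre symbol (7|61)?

-1

Reciprocity: 7 ≡ 3 and 61 ≡ 1 (mod 4), so (7/61) = +(61/7).
Reduce top mod 7: now compute (5/7).
Reciprocity: 5 ≡ 1 and 7 ≡ 3 (mod 4), so (5/7) = +(7/5).
Reduce top mod 5: now compute (2/5).
Pull out 2: since 5 ≡ 5 (mod 8), (2/5) = -1.
Reached (1/5) = 1. Collecting the sign flips along the way, the symbol is -1.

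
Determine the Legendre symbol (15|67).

Euler's criterion: (15/67) ≡ 15^33 (mod 67).
15^2 ≡ 24 (mod 67)
15^4 ≡ 40 (mod 67)
15^8 ≡ 59 (mod 67)
15^16 ≡ 64 (mod 67)
15^32 ≡ 9 (mod 67)
15^33 = 15^(32+1) ≡ 1 (mod 67).
Result is 1, so (15/67) = 1.

1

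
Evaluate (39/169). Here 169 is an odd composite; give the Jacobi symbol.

Reciprocity: 39 ≡ 3 and 169 ≡ 1 (mod 4), so (39/169) = +(169/39).
Reduce top mod 39: now compute (13/39).
Reciprocity: 13 ≡ 1 and 39 ≡ 3 (mod 4), so (13/39) = +(39/13).
Reduce top mod 13: now compute (0/13).
Top reduces to 0: gcd > 1, so the symbol is 0.

0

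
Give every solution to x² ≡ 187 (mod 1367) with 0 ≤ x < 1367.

395, 972

Since 1367 ≡ 3 (mod 4), a square root of 187 is 187^((1367+1)/4) = 187^342 mod 1367.
Repeated squaring: 187^2≡794, 187^4≡249, 187^8≡486, 187^16≡1072, 187^32≡904, 187^64≡1117, 187^128≡985, 187^256≡1022 (mod 1367).
187^342 = 187^(256+64+16+4+2) ≡ 972 (mod 1367).
Check: 972² = 944784 ≡ 187 (mod 1367). The two roots are 395 and 972.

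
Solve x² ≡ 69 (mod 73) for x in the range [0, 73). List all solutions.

73 ≡ 1 (mod 4), so we find a root by search.
Trying successive values, 19² = 361 ≡ 69 (mod 73). The other root is 73 − 19 = 54.

19, 54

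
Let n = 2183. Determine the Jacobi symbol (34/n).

Pull out 2: since 2183 ≡ 7 (mod 8), (2/2183) = +1.
Reciprocity: 17 ≡ 1 and 2183 ≡ 3 (mod 4), so (17/2183) = +(2183/17).
Reduce top mod 17: now compute (7/17).
Reciprocity: 7 ≡ 3 and 17 ≡ 1 (mod 4), so (7/17) = +(17/7).
Reduce top mod 7: now compute (3/7).
Reciprocity: 3 ≡ 3 and 7 ≡ 3 (mod 4), so (3/7) = −(7/3).
Reduce top mod 3: now compute (1/3).
Reached (1/3) = 1. Collecting the sign flips along the way, the symbol is -1.

-1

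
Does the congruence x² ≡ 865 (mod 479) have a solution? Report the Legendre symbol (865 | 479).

1

First reduce: 865 ≡ 386 (mod 479).
Pull out 2: since 479 ≡ 7 (mod 8), (2/479) = +1.
Reciprocity: 193 ≡ 1 and 479 ≡ 3 (mod 4), so (193/479) = +(479/193).
Reduce top mod 193: now compute (93/193).
Reciprocity: 93 ≡ 1 and 193 ≡ 1 (mod 4), so (93/193) = +(193/93).
Reduce top mod 93: now compute (7/93).
Reciprocity: 7 ≡ 3 and 93 ≡ 1 (mod 4), so (7/93) = +(93/7).
Reduce top mod 7: now compute (2/7).
Pull out 2: since 7 ≡ 7 (mod 8), (2/7) = +1.
Reached (1/7) = 1. Collecting the sign flips along the way, the symbol is +1.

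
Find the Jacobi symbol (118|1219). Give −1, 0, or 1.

Pull out 2: since 1219 ≡ 3 (mod 8), (2/1219) = -1.
Reciprocity: 59 ≡ 3 and 1219 ≡ 3 (mod 4), so (59/1219) = −(1219/59).
Reduce top mod 59: now compute (39/59).
Reciprocity: 39 ≡ 3 and 59 ≡ 3 (mod 4), so (39/59) = −(59/39).
Reduce top mod 39: now compute (20/39).
Pull out 2^2: since 39 ≡ 7 (mod 8), (2/39) = +1, so (2/39)^2 = +1.
Reciprocity: 5 ≡ 1 and 39 ≡ 3 (mod 4), so (5/39) = +(39/5).
Reduce top mod 5: now compute (4/5).
Pull out 2^2: since 5 ≡ 5 (mod 8), (2/5) = -1, so (2/5)^2 = +1.
Reached (1/5) = 1. Collecting the sign flips along the way, the symbol is -1.

-1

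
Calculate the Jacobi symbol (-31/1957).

First reduce: -31 ≡ 1926 (mod 1957).
Pull out 2: since 1957 ≡ 5 (mod 8), (2/1957) = -1.
Reciprocity: 963 ≡ 3 and 1957 ≡ 1 (mod 4), so (963/1957) = +(1957/963).
Reduce top mod 963: now compute (31/963).
Reciprocity: 31 ≡ 3 and 963 ≡ 3 (mod 4), so (31/963) = −(963/31).
Reduce top mod 31: now compute (2/31).
Pull out 2: since 31 ≡ 7 (mod 8), (2/31) = +1.
Reached (1/31) = 1. Collecting the sign flips along the way, the symbol is +1.

1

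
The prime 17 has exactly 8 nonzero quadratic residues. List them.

1,2,4,8,9,13,15,16

Square k = 1,…,8 (k and 17−k give the same square):
1²=1, 2²=4, 3²=9, 4²=16, 5²≡8, 6²≡2, 7²≡15, 8²≡13 (mod 17).
So the quadratic residues mod 17 are {1, 2, 4, 8, 9, 13, 15, 16}.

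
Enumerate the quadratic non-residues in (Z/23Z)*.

Square k = 1,…,11 (k and 23−k give the same square):
1²=1, 2²=4, 3²=9, 4²=16, 5²≡2, 6²≡13, 7²≡3, 8²≡18, 9²≡12, 10²≡8, 11²≡6 (mod 23).
The residues are {1, 2, 3, 4, 6, 8, 9, 12, 13, 16, 18}; the non-residues are the remaining 11 nonzero classes.

5 7 10 11 14 15 17 19 20 21 22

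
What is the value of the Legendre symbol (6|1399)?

-1

Pull out 2: since 1399 ≡ 7 (mod 8), (2/1399) = +1.
Reciprocity: 3 ≡ 3 and 1399 ≡ 3 (mod 4), so (3/1399) = −(1399/3).
Reduce top mod 3: now compute (1/3).
Reached (1/3) = 1. Collecting the sign flips along the way, the symbol is -1.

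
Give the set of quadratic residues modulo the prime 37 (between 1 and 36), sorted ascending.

Square k = 1,…,18 (k and 37−k give the same square):
1²=1, 2²=4, 3²=9, 4²=16, 5²=25, 6²=36, 7²≡12, 8²≡27, 9²≡7, 10²≡26, 11²≡10, 12²≡33, 13²≡21, 14²≡11, 15²≡3, 16²≡34, 17²≡30, 18²≡28 (mod 37).
So the quadratic residues mod 37 are {1, 3, 4, 7, 9, 10, 11, 12, 16, 21, 25, 26, 27, 28, 30, 33, 34, 36}.

1 3 4 7 9 10 11 12 16 21 25 26 27 28 30 33 34 36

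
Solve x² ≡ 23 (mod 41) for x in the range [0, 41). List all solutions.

8, 33

41 ≡ 1 (mod 4), so we find a root by search.
Trying successive values, 8² = 64 ≡ 23 (mod 41). The other root is 41 − 8 = 33.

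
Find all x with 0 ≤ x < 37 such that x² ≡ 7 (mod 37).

9, 28

37 ≡ 1 (mod 4), so we find a root by search.
Trying successive values, 9² = 81 ≡ 7 (mod 37). The other root is 37 − 9 = 28.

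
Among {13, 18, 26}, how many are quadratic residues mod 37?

(13/37) = -1 → non-residue.
(18/37) = -1 → non-residue.
(26/37) = +1 → QR.
Total quadratic residues among the 3: 1.

1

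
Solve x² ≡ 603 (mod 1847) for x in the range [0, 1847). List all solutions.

Since 1847 ≡ 3 (mod 4), a square root of 603 is 603^((1847+1)/4) = 603^462 mod 1847.
Repeated squaring: 603^2≡1597, 603^4≡1549, 603^8≡148, 603^16≡1587, 603^32≡1108, 603^64≡1256, 603^128≡198, 603^256≡417 (mod 1847).
603^462 = 603^(256+128+64+8+4+2) ≡ 1505 (mod 1847).
Check: 1505² = 2265025 ≡ 603 (mod 1847). The two roots are 342 and 1505.

342, 1505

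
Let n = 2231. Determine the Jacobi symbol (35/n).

1

Reciprocity: 35 ≡ 3 and 2231 ≡ 3 (mod 4), so (35/2231) = −(2231/35).
Reduce top mod 35: now compute (26/35).
Pull out 2: since 35 ≡ 3 (mod 8), (2/35) = -1.
Reciprocity: 13 ≡ 1 and 35 ≡ 3 (mod 4), so (13/35) = +(35/13).
Reduce top mod 13: now compute (9/13).
Reciprocity: 9 ≡ 1 and 13 ≡ 1 (mod 4), so (9/13) = +(13/9).
Reduce top mod 9: now compute (4/9).
Pull out 2^2: since 9 ≡ 1 (mod 8), (2/9) = +1, so (2/9)^2 = +1.
Reached (1/9) = 1. Collecting the sign flips along the way, the symbol is +1.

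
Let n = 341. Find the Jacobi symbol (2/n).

-1

Pull out 2: since 341 ≡ 5 (mod 8), (2/341) = -1.
Reached (1/341) = 1. Collecting the sign flips along the way, the symbol is -1.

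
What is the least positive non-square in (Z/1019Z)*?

(2/1019) = −1, so 2 is the smallest positive non-residue mod 1019.

2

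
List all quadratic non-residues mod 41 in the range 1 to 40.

3,6,7,11,12,13,14,15,17,19,22,24,26,27,28,29,30,34,35,38

Square k = 1,…,20 (k and 41−k give the same square):
1²=1, 2²=4, 3²=9, 4²=16, 5²=25, 6²=36, 7²≡8, 8²≡23, 9²≡40, 10²≡18, 11²≡39, 12²≡21, 13²≡5, 14²≡32, 15²≡20, 16²≡10, 17²≡2, 18²≡37, 19²≡33, 20²≡31 (mod 41).
The residues are {1, 2, 4, 5, 8, 9, 10, 16, 18, 20, 21, 23, 25, 31, 32, 33, 36, 37, 39, 40}; the non-residues are the remaining 20 nonzero classes.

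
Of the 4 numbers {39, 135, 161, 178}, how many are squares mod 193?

(39/193) = -1 → non-residue.
(135/193) = -1 → non-residue.
(161/193) = +1 → QR.
(178/193) = -1 → non-residue.
Total quadratic residues among the 4: 1.

1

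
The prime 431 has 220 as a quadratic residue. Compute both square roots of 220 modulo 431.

149, 282

Since 431 ≡ 3 (mod 4), a square root of 220 is 220^((431+1)/4) = 220^108 mod 431.
Repeated squaring: 220^2≡128, 220^4≡6, 220^8≡36, 220^16≡3, 220^32≡9, 220^64≡81 (mod 431).
220^108 = 220^(64+32+8+4) ≡ 149 (mod 431).
Check: 149² = 22201 ≡ 220 (mod 431). The two roots are 149 and 282.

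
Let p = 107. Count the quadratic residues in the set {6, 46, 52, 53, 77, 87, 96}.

(6/107) = -1 → non-residue.
(46/107) = -1 → non-residue.
(52/107) = +1 → QR.
(53/107) = +1 → QR.
(77/107) = -1 → non-residue.
(87/107) = +1 → QR.
(96/107) = -1 → non-residue.
Total quadratic residues among the 7: 3.

3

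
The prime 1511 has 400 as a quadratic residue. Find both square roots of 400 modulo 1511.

20, 1491

Since 1511 ≡ 3 (mod 4), a square root of 400 is 400^((1511+1)/4) = 400^378 mod 1511.
Repeated squaring: 400^2≡1345, 400^4≡358, 400^8≡1240, 400^16≡913, 400^32≡1008, 400^64≡672, 400^128≡1306, 400^256≡1228 (mod 1511).
400^378 = 400^(256+64+32+16+8+2) ≡ 20 (mod 1511).
Check: 20² = 400 ≡ 400 (mod 1511). The two roots are 20 and 1491.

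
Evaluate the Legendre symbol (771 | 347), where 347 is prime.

First reduce: 771 ≡ 77 (mod 347).
Reciprocity: 77 ≡ 1 and 347 ≡ 3 (mod 4), so (77/347) = +(347/77).
Reduce top mod 77: now compute (39/77).
Reciprocity: 39 ≡ 3 and 77 ≡ 1 (mod 4), so (39/77) = +(77/39).
Reduce top mod 39: now compute (38/39).
Pull out 2: since 39 ≡ 7 (mod 8), (2/39) = +1.
Reciprocity: 19 ≡ 3 and 39 ≡ 3 (mod 4), so (19/39) = −(39/19).
Reduce top mod 19: now compute (1/19).
Reached (1/19) = 1. Collecting the sign flips along the way, the symbol is -1.

-1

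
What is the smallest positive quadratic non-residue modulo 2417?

3

(2/2417) = +1, so 2 is a residue.
(3/2417) = −1, so 3 is the smallest positive non-residue mod 2417.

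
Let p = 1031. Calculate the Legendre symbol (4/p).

Euler's criterion: (4/1031) ≡ 4^515 (mod 1031).
4^2 ≡ 16 (mod 1031)
4^4 ≡ 256 (mod 1031)
4^8 ≡ 583 (mod 1031)
4^16 ≡ 690 (mod 1031)
4^32 ≡ 809 (mod 1031)
4^64 ≡ 827 (mod 1031)
4^128 ≡ 376 (mod 1031)
4^256 ≡ 129 (mod 1031)
4^512 ≡ 145 (mod 1031)
4^515 = 4^(512+2+1) ≡ 1 (mod 1031).
Result is 1, so (4/1031) = 1.

1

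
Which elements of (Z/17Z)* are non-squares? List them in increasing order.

Square k = 1,…,8 (k and 17−k give the same square):
1²=1, 2²=4, 3²=9, 4²=16, 5²≡8, 6²≡2, 7²≡15, 8²≡13 (mod 17).
The residues are {1, 2, 4, 8, 9, 13, 15, 16}; the non-residues are the remaining 8 nonzero classes.

3,5,6,7,10,11,12,14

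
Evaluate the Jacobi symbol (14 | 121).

Pull out 2: since 121 ≡ 1 (mod 8), (2/121) = +1.
Reciprocity: 7 ≡ 3 and 121 ≡ 1 (mod 4), so (7/121) = +(121/7).
Reduce top mod 7: now compute (2/7).
Pull out 2: since 7 ≡ 7 (mod 8), (2/7) = +1.
Reached (1/7) = 1. Collecting the sign flips along the way, the symbol is +1.

1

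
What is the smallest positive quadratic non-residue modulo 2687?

(2/2687) = +1, so 2 is a residue.
(3/2687) = +1, so 3 is a residue.
(4/2687) = +1, so 4 is a residue.
(5/2687) = −1, so 5 is the smallest positive non-residue mod 2687.

5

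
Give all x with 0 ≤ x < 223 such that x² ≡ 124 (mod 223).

74, 149

Since 223 ≡ 3 (mod 4), a square root of 124 is 124^((223+1)/4) = 124^56 mod 223.
Repeated squaring: 124^2≡212, 124^4≡121, 124^8≡146, 124^16≡131, 124^32≡213 (mod 223).
124^56 = 124^(32+16+8) ≡ 74 (mod 223).
Check: 74² = 5476 ≡ 124 (mod 223). The two roots are 74 and 149.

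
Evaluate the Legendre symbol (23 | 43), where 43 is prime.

Reciprocity: 23 ≡ 3 and 43 ≡ 3 (mod 4), so (23/43) = −(43/23).
Reduce top mod 23: now compute (20/23).
Pull out 2^2: since 23 ≡ 7 (mod 8), (2/23) = +1, so (2/23)^2 = +1.
Reciprocity: 5 ≡ 1 and 23 ≡ 3 (mod 4), so (5/23) = +(23/5).
Reduce top mod 5: now compute (3/5).
Reciprocity: 3 ≡ 3 and 5 ≡ 1 (mod 4), so (3/5) = +(5/3).
Reduce top mod 3: now compute (2/3).
Pull out 2: since 3 ≡ 3 (mod 8), (2/3) = -1.
Reached (1/3) = 1. Collecting the sign flips along the way, the symbol is +1.

1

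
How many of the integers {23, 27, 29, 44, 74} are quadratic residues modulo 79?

(23/79) = +1 → QR.
(27/79) = -1 → non-residue.
(29/79) = -1 → non-residue.
(44/79) = +1 → QR.
(74/79) = -1 → non-residue.
Total quadratic residues among the 5: 2.

2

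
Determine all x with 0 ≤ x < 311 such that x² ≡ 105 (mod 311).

Since 311 ≡ 3 (mod 4), a square root of 105 is 105^((311+1)/4) = 105^78 mod 311.
Repeated squaring: 105^2≡140, 105^4≡7, 105^8≡49, 105^16≡224, 105^32≡105, 105^64≡140 (mod 311).
105^78 = 105^(64+8+4+2) ≡ 224 (mod 311).
Check: 224² = 50176 ≡ 105 (mod 311). The two roots are 87 and 224.

87, 224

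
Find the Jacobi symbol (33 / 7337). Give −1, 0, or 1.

Reciprocity: 33 ≡ 1 and 7337 ≡ 1 (mod 4), so (33/7337) = +(7337/33).
Reduce top mod 33: now compute (11/33).
Reciprocity: 11 ≡ 3 and 33 ≡ 1 (mod 4), so (11/33) = +(33/11).
Reduce top mod 11: now compute (0/11).
Top reduces to 0: gcd > 1, so the symbol is 0.

0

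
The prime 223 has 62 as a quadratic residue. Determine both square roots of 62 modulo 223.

109, 114

Since 223 ≡ 3 (mod 4), a square root of 62 is 62^((223+1)/4) = 62^56 mod 223.
Repeated squaring: 62^2≡53, 62^4≡133, 62^8≡72, 62^16≡55, 62^32≡126 (mod 223).
62^56 = 62^(32+16+8) ≡ 109 (mod 223).
Check: 109² = 11881 ≡ 62 (mod 223). The two roots are 109 and 114.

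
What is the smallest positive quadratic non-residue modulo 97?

(2/97) = +1, so 2 is a residue.
(3/97) = +1, so 3 is a residue.
(4/97) = +1, so 4 is a residue.
(5/97) = −1, so 5 is the smallest positive non-residue mod 97.

5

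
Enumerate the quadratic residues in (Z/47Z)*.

1 2 3 4 6 7 8 9 12 14 16 17 18 21 24 25 27 28 32 34 36 37 42

Square k = 1,…,23 (k and 47−k give the same square):
1²=1, 2²=4, 3²=9, 4²=16, 5²=25, 6²=36, 7²≡2, 8²≡17, 9²≡34, 10²≡6, 11²≡27, 12²≡3, 13²≡28, 14²≡8, 15²≡37, 16²≡21, 17²≡7, 18²≡42, 19²≡32, 20²≡24, 21²≡18, 22²≡14, 23²≡12 (mod 47).
So the quadratic residues mod 47 are {1, 2, 3, 4, 6, 7, 8, 9, 12, 14, 16, 17, 18, 21, 24, 25, 27, 28, 32, 34, 36, 37, 42}.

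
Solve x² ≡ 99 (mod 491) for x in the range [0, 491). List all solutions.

Since 491 ≡ 3 (mod 4), a square root of 99 is 99^((491+1)/4) = 99^123 mod 491.
Repeated squaring: 99^2≡472, 99^4≡361, 99^8≡206, 99^16≡210, 99^32≡401, 99^64≡244 (mod 491).
99^123 = 99^(64+32+16+8+2+1) ≡ 334 (mod 491).
Check: 334² = 111556 ≡ 99 (mod 491). The two roots are 157 and 334.

157, 334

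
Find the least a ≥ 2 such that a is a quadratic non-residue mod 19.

(2/19) = −1, so 2 is the smallest positive non-residue mod 19.

2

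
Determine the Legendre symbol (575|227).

1

First reduce: 575 ≡ 121 (mod 227).
Reciprocity: 121 ≡ 1 and 227 ≡ 3 (mod 4), so (121/227) = +(227/121).
Reduce top mod 121: now compute (106/121).
Pull out 2: since 121 ≡ 1 (mod 8), (2/121) = +1.
Reciprocity: 53 ≡ 1 and 121 ≡ 1 (mod 4), so (53/121) = +(121/53).
Reduce top mod 53: now compute (15/53).
Reciprocity: 15 ≡ 3 and 53 ≡ 1 (mod 4), so (15/53) = +(53/15).
Reduce top mod 15: now compute (8/15).
Pull out 2^3: since 15 ≡ 7 (mod 8), (2/15) = +1, so (2/15)^3 = +1.
Reached (1/15) = 1. Collecting the sign flips along the way, the symbol is +1.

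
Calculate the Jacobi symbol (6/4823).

1

Pull out 2: since 4823 ≡ 7 (mod 8), (2/4823) = +1.
Reciprocity: 3 ≡ 3 and 4823 ≡ 3 (mod 4), so (3/4823) = −(4823/3).
Reduce top mod 3: now compute (2/3).
Pull out 2: since 3 ≡ 3 (mod 8), (2/3) = -1.
Reached (1/3) = 1. Collecting the sign flips along the way, the symbol is +1.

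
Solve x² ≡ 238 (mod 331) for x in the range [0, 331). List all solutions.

30, 301

Since 331 ≡ 3 (mod 4), a square root of 238 is 238^((331+1)/4) = 238^83 mod 331.
Repeated squaring: 238^2≡43, 238^4≡194, 238^8≡233, 238^16≡5, 238^32≡25, 238^64≡294 (mod 331).
238^83 = 238^(64+16+2+1) ≡ 30 (mod 331).
Check: 30² = 900 ≡ 238 (mod 331). The two roots are 30 and 301.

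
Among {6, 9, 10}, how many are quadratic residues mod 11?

(6/11) = -1 → non-residue.
(9/11) = +1 → QR.
(10/11) = -1 → non-residue.
Total quadratic residues among the 3: 1.

1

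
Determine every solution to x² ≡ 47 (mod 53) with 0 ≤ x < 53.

10, 43

53 ≡ 1 (mod 4), so we find a root by search.
Trying successive values, 10² = 100 ≡ 47 (mod 53). The other root is 53 − 10 = 43.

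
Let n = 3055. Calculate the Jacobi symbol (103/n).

-1

Reciprocity: 103 ≡ 3 and 3055 ≡ 3 (mod 4), so (103/3055) = −(3055/103).
Reduce top mod 103: now compute (68/103).
Pull out 2^2: since 103 ≡ 7 (mod 8), (2/103) = +1, so (2/103)^2 = +1.
Reciprocity: 17 ≡ 1 and 103 ≡ 3 (mod 4), so (17/103) = +(103/17).
Reduce top mod 17: now compute (1/17).
Reached (1/17) = 1. Collecting the sign flips along the way, the symbol is -1.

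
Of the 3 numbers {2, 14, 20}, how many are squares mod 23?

(2/23) = +1 → QR.
(14/23) = -1 → non-residue.
(20/23) = -1 → non-residue.
Total quadratic residues among the 3: 1.

1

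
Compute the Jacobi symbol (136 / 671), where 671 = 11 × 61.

1

Pull out 2^3: since 671 ≡ 7 (mod 8), (2/671) = +1, so (2/671)^3 = +1.
Reciprocity: 17 ≡ 1 and 671 ≡ 3 (mod 4), so (17/671) = +(671/17).
Reduce top mod 17: now compute (8/17).
Pull out 2^3: since 17 ≡ 1 (mod 8), (2/17) = +1, so (2/17)^3 = +1.
Reached (1/17) = 1. Collecting the sign flips along the way, the symbol is +1.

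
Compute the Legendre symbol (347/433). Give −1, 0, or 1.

Reciprocity: 347 ≡ 3 and 433 ≡ 1 (mod 4), so (347/433) = +(433/347).
Reduce top mod 347: now compute (86/347).
Pull out 2: since 347 ≡ 3 (mod 8), (2/347) = -1.
Reciprocity: 43 ≡ 3 and 347 ≡ 3 (mod 4), so (43/347) = −(347/43).
Reduce top mod 43: now compute (3/43).
Reciprocity: 3 ≡ 3 and 43 ≡ 3 (mod 4), so (3/43) = −(43/3).
Reduce top mod 3: now compute (1/3).
Reached (1/3) = 1. Collecting the sign flips along the way, the symbol is -1.

-1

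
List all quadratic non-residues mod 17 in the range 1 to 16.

3,5,6,7,10,11,12,14

Square k = 1,…,8 (k and 17−k give the same square):
1²=1, 2²=4, 3²=9, 4²=16, 5²≡8, 6²≡2, 7²≡15, 8²≡13 (mod 17).
The residues are {1, 2, 4, 8, 9, 13, 15, 16}; the non-residues are the remaining 8 nonzero classes.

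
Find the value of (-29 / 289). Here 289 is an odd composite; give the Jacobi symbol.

First reduce: -29 ≡ 260 (mod 289).
Pull out 2^2: since 289 ≡ 1 (mod 8), (2/289) = +1, so (2/289)^2 = +1.
Reciprocity: 65 ≡ 1 and 289 ≡ 1 (mod 4), so (65/289) = +(289/65).
Reduce top mod 65: now compute (29/65).
Reciprocity: 29 ≡ 1 and 65 ≡ 1 (mod 4), so (29/65) = +(65/29).
Reduce top mod 29: now compute (7/29).
Reciprocity: 7 ≡ 3 and 29 ≡ 1 (mod 4), so (7/29) = +(29/7).
Reduce top mod 7: now compute (1/7).
Reached (1/7) = 1. Collecting the sign flips along the way, the symbol is +1.

1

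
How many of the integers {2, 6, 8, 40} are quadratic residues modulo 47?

(2/47) = +1 → QR.
(6/47) = +1 → QR.
(8/47) = +1 → QR.
(40/47) = -1 → non-residue.
Total quadratic residues among the 4: 3.

3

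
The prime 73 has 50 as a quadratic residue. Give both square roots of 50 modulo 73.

14, 59

73 ≡ 1 (mod 4), so we find a root by search.
Trying successive values, 14² = 196 ≡ 50 (mod 73). The other root is 73 − 14 = 59.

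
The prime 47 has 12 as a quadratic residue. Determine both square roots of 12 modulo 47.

23, 24

Since 47 ≡ 3 (mod 4), a square root of 12 is 12^((47+1)/4) = 12^12 mod 47.
Repeated squaring: 12^2≡3, 12^4≡9, 12^8≡34 (mod 47).
12^12 = 12^(8+4) ≡ 24 (mod 47).
Check: 24² = 576 ≡ 12 (mod 47). The two roots are 23 and 24.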